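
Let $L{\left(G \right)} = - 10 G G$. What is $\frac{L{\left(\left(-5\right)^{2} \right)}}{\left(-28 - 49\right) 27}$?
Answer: $\frac{6250}{2079} \approx 3.0063$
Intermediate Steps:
$L{\left(G \right)} = - 10 G^{2}$
$\frac{L{\left(\left(-5\right)^{2} \right)}}{\left(-28 - 49\right) 27} = \frac{\left(-10\right) \left(\left(-5\right)^{2}\right)^{2}}{\left(-28 - 49\right) 27} = \frac{\left(-10\right) 25^{2}}{\left(-77\right) 27} = \frac{\left(-10\right) 625}{-2079} = \left(-6250\right) \left(- \frac{1}{2079}\right) = \frac{6250}{2079}$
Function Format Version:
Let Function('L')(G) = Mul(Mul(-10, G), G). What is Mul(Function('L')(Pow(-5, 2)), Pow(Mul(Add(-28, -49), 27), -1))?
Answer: Rational(6250, 2079) ≈ 3.0063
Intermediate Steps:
Function('L')(G) = Mul(-10, Pow(G, 2))
Mul(Function('L')(Pow(-5, 2)), Pow(Mul(Add(-28, -49), 27), -1)) = Mul(Mul(-10, Pow(Pow(-5, 2), 2)), Pow(Mul(Add(-28, -49), 27), -1)) = Mul(Mul(-10, Pow(25, 2)), Pow(Mul(-77, 27), -1)) = Mul(Mul(-10, 625), Pow(-2079, -1)) = Mul(-6250, Rational(-1, 2079)) = Rational(6250, 2079)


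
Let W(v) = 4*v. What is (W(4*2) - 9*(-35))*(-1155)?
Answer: -400785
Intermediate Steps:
(W(4*2) - 9*(-35))*(-1155) = (4*(4*2) - 9*(-35))*(-1155) = (4*8 + 315)*(-1155) = (32 + 315)*(-1155) = 347*(-1155) = -400785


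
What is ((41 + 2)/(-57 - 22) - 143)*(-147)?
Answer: 1666980/79 ≈ 21101.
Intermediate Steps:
((41 + 2)/(-57 - 22) - 143)*(-147) = (43/(-79) - 143)*(-147) = (43*(-1/79) - 143)*(-147) = (-43/79 - 143)*(-147) = -11340/79*(-147) = 1666980/79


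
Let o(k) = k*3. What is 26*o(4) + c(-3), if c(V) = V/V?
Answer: 313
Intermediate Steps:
o(k) = 3*k
c(V) = 1
26*o(4) + c(-3) = 26*(3*4) + 1 = 26*12 + 1 = 312 + 1 = 313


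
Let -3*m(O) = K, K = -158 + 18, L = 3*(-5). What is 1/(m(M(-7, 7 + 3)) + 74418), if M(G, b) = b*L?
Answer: 3/223394 ≈ 1.3429e-5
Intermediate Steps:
L = -15
K = -140
M(G, b) = -15*b (M(G, b) = b*(-15) = -15*b)
m(O) = 140/3 (m(O) = -1/3*(-140) = 140/3)
1/(m(M(-7, 7 + 3)) + 74418) = 1/(140/3 + 74418) = 1/(223394/3) = 3/223394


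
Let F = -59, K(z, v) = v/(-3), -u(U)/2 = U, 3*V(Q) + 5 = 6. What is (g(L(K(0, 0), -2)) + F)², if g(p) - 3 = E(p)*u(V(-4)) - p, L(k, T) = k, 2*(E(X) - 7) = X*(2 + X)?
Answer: 33124/9 ≈ 3680.4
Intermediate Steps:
E(X) = 7 + X*(2 + X)/2 (E(X) = 7 + (X*(2 + X))/2 = 7 + X*(2 + X)/2)
V(Q) = ⅓ (V(Q) = -5/3 + (⅓)*6 = -5/3 + 2 = ⅓)
u(U) = -2*U
K(z, v) = -v/3 (K(z, v) = v*(-⅓) = -v/3)
g(p) = -5/3 - 5*p/3 - p²/3 (g(p) = 3 + ((7 + p + p²/2)*(-2*⅓) - p) = 3 + ((7 + p + p²/2)*(-⅔) - p) = 3 + ((-14/3 - 2*p/3 - p²/3) - p) = 3 + (-14/3 - 5*p/3 - p²/3) = -5/3 - 5*p/3 - p²/3)
(g(L(K(0, 0), -2)) + F)² = ((-5/3 - (-5)*0/9 - (-⅓*0)²/3) - 59)² = ((-5/3 - 5/3*0 - ⅓*0²) - 59)² = ((-5/3 + 0 - ⅓*0) - 59)² = ((-5/3 + 0 + 0) - 59)² = (-5/3 - 59)² = (-182/3)² = 33124/9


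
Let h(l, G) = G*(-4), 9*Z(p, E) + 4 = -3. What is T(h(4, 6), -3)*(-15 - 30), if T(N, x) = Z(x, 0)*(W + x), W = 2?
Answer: -35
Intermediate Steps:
Z(p, E) = -7/9 (Z(p, E) = -4/9 + (⅑)*(-3) = -4/9 - ⅓ = -7/9)
h(l, G) = -4*G
T(N, x) = -14/9 - 7*x/9 (T(N, x) = -7*(2 + x)/9 = -14/9 - 7*x/9)
T(h(4, 6), -3)*(-15 - 30) = (-14/9 - 7/9*(-3))*(-15 - 30) = (-14/9 + 7/3)*(-45) = (7/9)*(-45) = -35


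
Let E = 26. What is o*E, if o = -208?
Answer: -5408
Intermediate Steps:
o*E = -208*26 = -5408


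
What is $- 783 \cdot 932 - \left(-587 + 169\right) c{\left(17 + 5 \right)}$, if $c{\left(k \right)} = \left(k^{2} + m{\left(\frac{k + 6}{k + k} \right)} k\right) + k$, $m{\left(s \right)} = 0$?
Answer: $-518248$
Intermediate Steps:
$c{\left(k \right)} = k + k^{2}$ ($c{\left(k \right)} = \left(k^{2} + 0 k\right) + k = \left(k^{2} + 0\right) + k = k^{2} + k = k + k^{2}$)
$- 783 \cdot 932 - \left(-587 + 169\right) c{\left(17 + 5 \right)} = - 783 \cdot 932 - \left(-587 + 169\right) \left(17 + 5\right) \left(1 + \left(17 + 5\right)\right) = \left(-1\right) 729756 - - 418 \cdot 22 \left(1 + 22\right) = -729756 - - 418 \cdot 22 \cdot 23 = -729756 - \left(-418\right) 506 = -729756 - -211508 = -729756 + 211508 = -518248$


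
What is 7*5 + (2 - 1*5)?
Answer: 32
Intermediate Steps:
7*5 + (2 - 1*5) = 35 + (2 - 5) = 35 - 3 = 32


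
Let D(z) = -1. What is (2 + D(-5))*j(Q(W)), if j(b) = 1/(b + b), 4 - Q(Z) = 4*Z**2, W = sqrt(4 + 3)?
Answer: -1/48 ≈ -0.020833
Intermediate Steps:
W = sqrt(7) ≈ 2.6458
Q(Z) = 4 - 4*Z**2
j(b) = 1/(2*b)
(2 + D(-5))*j(Q(W)) = (2 - 1)*(1/(2*(4 - 4*(sqrt(7))**2))) = 1*(1/(2*(4 - 4*7))) = 1*(1/(2*(4 - 28))) = 1*((1/2)/(-24)) = 1*((1/2)*(-1/24)) = 1*(-1/48) = -1/48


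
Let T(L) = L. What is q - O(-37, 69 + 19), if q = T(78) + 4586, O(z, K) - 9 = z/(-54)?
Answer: 251333/54 ≈ 4654.3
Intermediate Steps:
O(z, K) = 9 - z/54 (O(z, K) = 9 + z/(-54) = 9 + z*(-1/54) = 9 - z/54)
q = 4664 (q = 78 + 4586 = 4664)
q - O(-37, 69 + 19) = 4664 - (9 - 1/54*(-37)) = 4664 - (9 + 37/54) = 4664 - 1*523/54 = 4664 - 523/54 = 251333/54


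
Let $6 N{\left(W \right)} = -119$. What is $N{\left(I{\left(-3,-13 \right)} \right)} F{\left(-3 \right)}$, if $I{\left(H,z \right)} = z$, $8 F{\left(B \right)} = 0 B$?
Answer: $0$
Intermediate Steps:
$F{\left(B \right)} = 0$ ($F{\left(B \right)} = \frac{0 B}{8} = \frac{1}{8} \cdot 0 = 0$)
$N{\left(W \right)} = - \frac{119}{6}$ ($N{\left(W \right)} = \frac{1}{6} \left(-119\right) = - \frac{119}{6}$)
$N{\left(I{\left(-3,-13 \right)} \right)} F{\left(-3 \right)} = \left(- \frac{119}{6}\right) 0 = 0$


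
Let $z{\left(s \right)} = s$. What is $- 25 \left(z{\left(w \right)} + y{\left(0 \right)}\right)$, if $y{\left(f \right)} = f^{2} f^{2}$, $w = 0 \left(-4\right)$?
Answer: $0$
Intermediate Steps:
$w = 0$
$y{\left(f \right)} = f^{4}$
$- 25 \left(z{\left(w \right)} + y{\left(0 \right)}\right) = - 25 \left(0 + 0^{4}\right) = - 25 \left(0 + 0\right) = \left(-25\right) 0 = 0$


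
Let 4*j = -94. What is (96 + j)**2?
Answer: 21025/4 ≈ 5256.3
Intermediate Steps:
j = -47/2 (j = (1/4)*(-94) = -47/2 ≈ -23.500)
(96 + j)**2 = (96 - 47/2)**2 = (145/2)**2 = 21025/4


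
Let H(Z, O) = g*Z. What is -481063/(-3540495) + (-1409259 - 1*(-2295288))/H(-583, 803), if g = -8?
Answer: 3139224922187/16512868680 ≈ 190.11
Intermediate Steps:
H(Z, O) = -8*Z
-481063/(-3540495) + (-1409259 - 1*(-2295288))/H(-583, 803) = -481063/(-3540495) + (-1409259 - 1*(-2295288))/((-8*(-583))) = -481063*(-1/3540495) + (-1409259 + 2295288)/4664 = 481063/3540495 + 886029*(1/4664) = 481063/3540495 + 886029/4664 = 3139224922187/16512868680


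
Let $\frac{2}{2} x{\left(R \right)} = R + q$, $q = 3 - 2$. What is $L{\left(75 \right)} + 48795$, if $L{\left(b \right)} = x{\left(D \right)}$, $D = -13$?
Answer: $48783$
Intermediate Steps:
$q = 1$ ($q = 3 - 2 = 1$)
$x{\left(R \right)} = 1 + R$ ($x{\left(R \right)} = R + 1 = 1 + R$)
$L{\left(b \right)} = -12$ ($L{\left(b \right)} = 1 - 13 = -12$)
$L{\left(75 \right)} + 48795 = -12 + 48795 = 48783$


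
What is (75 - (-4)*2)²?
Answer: 6889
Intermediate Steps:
(75 - (-4)*2)² = (75 - 1*(-8))² = (75 + 8)² = 83² = 6889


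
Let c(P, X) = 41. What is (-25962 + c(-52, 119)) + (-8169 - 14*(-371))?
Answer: -28896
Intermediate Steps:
(-25962 + c(-52, 119)) + (-8169 - 14*(-371)) = (-25962 + 41) + (-8169 - 14*(-371)) = -25921 + (-8169 - 1*(-5194)) = -25921 + (-8169 + 5194) = -25921 - 2975 = -28896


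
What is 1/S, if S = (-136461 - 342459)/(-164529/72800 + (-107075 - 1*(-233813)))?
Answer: -3075453957/11621792000 ≈ -0.26463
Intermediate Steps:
S = -11621792000/3075453957 (S = -478920/(-164529*1/72800 + (-107075 + 233813)) = -478920/(-164529/72800 + 126738) = -478920/9226361871/72800 = -478920*72800/9226361871 = -11621792000/3075453957 ≈ -3.7789)
1/S = 1/(-11621792000/3075453957) = -3075453957/11621792000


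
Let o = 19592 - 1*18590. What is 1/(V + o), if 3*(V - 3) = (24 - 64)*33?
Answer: 1/565 ≈ 0.0017699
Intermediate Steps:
o = 1002 (o = 19592 - 18590 = 1002)
V = -437 (V = 3 + ((24 - 64)*33)/3 = 3 + (-40*33)/3 = 3 + (⅓)*(-1320) = 3 - 440 = -437)
1/(V + o) = 1/(-437 + 1002) = 1/565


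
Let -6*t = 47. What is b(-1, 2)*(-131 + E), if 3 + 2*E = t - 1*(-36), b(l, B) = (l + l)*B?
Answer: 1421/3 ≈ 473.67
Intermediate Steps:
t = -47/6 (t = -⅙*47 = -47/6 ≈ -7.8333)
b(l, B) = 2*B*l (b(l, B) = (2*l)*B = 2*B*l)
E = 151/12 (E = -3/2 + (-47/6 - 1*(-36))/2 = -3/2 + (-47/6 + 36)/2 = -3/2 + (½)*(169/6) = -3/2 + 169/12 = 151/12 ≈ 12.583)
b(-1, 2)*(-131 + E) = (2*2*(-1))*(-131 + 151/12) = -4*(-1421/12) = 1421/3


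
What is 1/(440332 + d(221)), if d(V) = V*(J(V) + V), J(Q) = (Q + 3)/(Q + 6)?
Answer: 227/111091775 ≈ 2.0434e-6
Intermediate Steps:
J(Q) = (3 + Q)/(6 + Q)
d(V) = V*(V + (3 + V)/(6 + V)) (d(V) = V*((3 + V)/(6 + V) + V) = V*(V + (3 + V)/(6 + V)))
1/(440332 + d(221)) = 1/(440332 + 221*(3 + 221 + 221*(6 + 221))/(6 + 221)) = 1/(440332 + 221*(3 + 221 + 221*227)/227) = 1/(440332 + 221*(1/227)*(3 + 221 + 50167)) = 1/(440332 + 221*(1/227)*50391) = 1/(440332 + 11136411/227) = 1/(111091775/227) = 227/111091775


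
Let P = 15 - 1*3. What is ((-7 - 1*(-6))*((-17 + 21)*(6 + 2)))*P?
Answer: -384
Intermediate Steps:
P = 12 (P = 15 - 3 = 12)
((-7 - 1*(-6))*((-17 + 21)*(6 + 2)))*P = ((-7 - 1*(-6))*((-17 + 21)*(6 + 2)))*12 = ((-7 + 6)*(4*8))*12 = -1*32*12 = -32*12 = -384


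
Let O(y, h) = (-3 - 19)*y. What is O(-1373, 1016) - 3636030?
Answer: -3605824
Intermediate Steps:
O(y, h) = -22*y
O(-1373, 1016) - 3636030 = -22*(-1373) - 3636030 = 30206 - 3636030 = -3605824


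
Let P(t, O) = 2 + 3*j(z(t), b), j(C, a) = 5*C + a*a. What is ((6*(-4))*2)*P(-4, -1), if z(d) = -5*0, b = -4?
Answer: -2400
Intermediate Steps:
z(d) = 0
j(C, a) = a**2 + 5*C (j(C, a) = 5*C + a**2 = a**2 + 5*C)
P(t, O) = 50 (P(t, O) = 2 + 3*((-4)**2 + 5*0) = 2 + 3*(16 + 0) = 2 + 3*16 = 2 + 48 = 50)
((6*(-4))*2)*P(-4, -1) = ((6*(-4))*2)*50 = -24*2*50 = -48*50 = -2400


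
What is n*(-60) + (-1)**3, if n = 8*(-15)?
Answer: 7199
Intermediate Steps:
n = -120
n*(-60) + (-1)**3 = -120*(-60) + (-1)**3 = 7200 - 1 = 7199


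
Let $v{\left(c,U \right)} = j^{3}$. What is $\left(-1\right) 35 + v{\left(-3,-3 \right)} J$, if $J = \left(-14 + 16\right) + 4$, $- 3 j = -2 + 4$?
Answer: $- \frac{331}{9} \approx -36.778$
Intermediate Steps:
$j = - \frac{2}{3}$ ($j = - \frac{-2 + 4}{3} = \left(- \frac{1}{3}\right) 2 = - \frac{2}{3} \approx -0.66667$)
$J = 6$ ($J = 2 + 4 = 6$)
$v{\left(c,U \right)} = - \frac{8}{27}$ ($v{\left(c,U \right)} = \left(- \frac{2}{3}\right)^{3} = - \frac{8}{27}$)
$\left(-1\right) 35 + v{\left(-3,-3 \right)} J = \left(-1\right) 35 - \frac{16}{9} = -35 - \frac{16}{9} = - \frac{331}{9}$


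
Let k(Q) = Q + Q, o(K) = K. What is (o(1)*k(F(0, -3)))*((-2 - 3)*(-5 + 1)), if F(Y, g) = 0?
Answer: 0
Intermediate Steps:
k(Q) = 2*Q
(o(1)*k(F(0, -3)))*((-2 - 3)*(-5 + 1)) = (1*(2*0))*((-2 - 3)*(-5 + 1)) = (1*0)*(-5*(-4)) = 0*20 = 0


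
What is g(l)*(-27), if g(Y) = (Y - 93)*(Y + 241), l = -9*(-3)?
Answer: 477576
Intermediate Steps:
l = 27
g(Y) = (-93 + Y)*(241 + Y)
g(l)*(-27) = (-22413 + 27² + 148*27)*(-27) = (-22413 + 729 + 3996)*(-27) = -17688*(-27) = 477576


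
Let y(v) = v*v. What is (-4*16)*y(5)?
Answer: -1600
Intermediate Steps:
y(v) = v²
(-4*16)*y(5) = -4*16*5² = -64*25 = -1600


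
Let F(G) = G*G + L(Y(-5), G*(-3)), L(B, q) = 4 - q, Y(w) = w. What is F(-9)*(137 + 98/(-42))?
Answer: 23432/3 ≈ 7810.7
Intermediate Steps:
F(G) = 4 + G² + 3*G (F(G) = G*G + (4 - G*(-3)) = G² + (4 - (-3)*G) = G² + (4 + 3*G) = 4 + G² + 3*G)
F(-9)*(137 + 98/(-42)) = (4 + (-9)² + 3*(-9))*(137 + 98/(-42)) = (4 + 81 - 27)*(137 + 98*(-1/42)) = 58*(137 - 7/3) = 58*(404/3) = 23432/3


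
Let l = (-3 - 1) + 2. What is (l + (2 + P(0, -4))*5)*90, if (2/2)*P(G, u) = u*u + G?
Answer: 7920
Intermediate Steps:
P(G, u) = G + u² (P(G, u) = u*u + G = u² + G = G + u²)
l = -2 (l = -4 + 2 = -2)
(l + (2 + P(0, -4))*5)*90 = (-2 + (2 + (0 + (-4)²))*5)*90 = (-2 + (2 + (0 + 16))*5)*90 = (-2 + (2 + 16)*5)*90 = (-2 + 18*5)*90 = (-2 + 90)*90 = 88*90 = 7920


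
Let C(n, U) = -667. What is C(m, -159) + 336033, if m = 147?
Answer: 335366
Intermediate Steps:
C(m, -159) + 336033 = -667 + 336033 = 335366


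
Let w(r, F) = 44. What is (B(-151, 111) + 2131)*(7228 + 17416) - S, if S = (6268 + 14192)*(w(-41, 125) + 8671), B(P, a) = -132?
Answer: -129045544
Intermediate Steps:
S = 178308900 (S = (6268 + 14192)*(44 + 8671) = 20460*8715 = 178308900)
(B(-151, 111) + 2131)*(7228 + 17416) - S = (-132 + 2131)*(7228 + 17416) - 1*178308900 = 1999*24644 - 178308900 = 49263356 - 178308900 = -129045544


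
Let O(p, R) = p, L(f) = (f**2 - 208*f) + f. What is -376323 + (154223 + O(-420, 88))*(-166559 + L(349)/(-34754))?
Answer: -445161718609937/17377 ≈ -2.5618e+10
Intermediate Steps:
L(f) = f**2 - 207*f
-376323 + (154223 + O(-420, 88))*(-166559 + L(349)/(-34754)) = -376323 + (154223 - 420)*(-166559 + (349*(-207 + 349))/(-34754)) = -376323 + 153803*(-166559 + (349*142)*(-1/34754)) = -376323 + 153803*(-166559 + 49558*(-1/34754)) = -376323 + 153803*(-166559 - 24779/17377) = -376323 + 153803*(-2894320522/17377) = -376323 - 445155179245166/17377 = -445161718609937/17377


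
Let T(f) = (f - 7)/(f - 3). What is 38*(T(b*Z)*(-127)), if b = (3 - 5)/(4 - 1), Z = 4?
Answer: -139954/17 ≈ -8232.6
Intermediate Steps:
b = -⅔ (b = -2/3 = -2*⅓ = -⅔ ≈ -0.66667)
T(f) = (-7 + f)/(-3 + f)
38*(T(b*Z)*(-127)) = 38*(((-7 - ⅔*4)/(-3 - ⅔*4))*(-127)) = 38*(((-7 - 8/3)/(-3 - 8/3))*(-127)) = 38*((-29/3/(-17/3))*(-127)) = 38*(-3/17*(-29/3)*(-127)) = 38*((29/17)*(-127)) = 38*(-3683/17) = -139954/17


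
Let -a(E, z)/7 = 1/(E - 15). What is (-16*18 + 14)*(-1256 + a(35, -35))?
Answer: 3442399/10 ≈ 3.4424e+5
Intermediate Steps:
a(E, z) = -7/(-15 + E) (a(E, z) = -7/(E - 15) = -7/(-15 + E))
(-16*18 + 14)*(-1256 + a(35, -35)) = (-16*18 + 14)*(-1256 - 7/(-15 + 35)) = (-288 + 14)*(-1256 - 7/20) = -274*(-1256 - 7*1/20) = -274*(-1256 - 7/20) = -274*(-25127/20) = 3442399/10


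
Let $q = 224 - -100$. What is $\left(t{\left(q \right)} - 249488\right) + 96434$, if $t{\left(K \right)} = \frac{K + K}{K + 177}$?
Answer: $- \frac{25559802}{167} \approx -1.5305 \cdot 10^{5}$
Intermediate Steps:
$q = 324$ ($q = 224 + 100 = 324$)
$t{\left(K \right)} = \frac{2 K}{177 + K}$
$\left(t{\left(q \right)} - 249488\right) + 96434 = \left(2 \cdot 324 \frac{1}{177 + 324} - 249488\right) + 96434 = \left(2 \cdot 324 \cdot \frac{1}{501} - 249488\right) + 96434 = \left(\frac{216}{167} - 249488\right) + 96434 = - \frac{41664280}{167} + 96434 = - \frac{25559802}{167}$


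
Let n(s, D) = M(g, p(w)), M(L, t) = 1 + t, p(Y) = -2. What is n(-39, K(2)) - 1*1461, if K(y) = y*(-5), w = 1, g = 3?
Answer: -1462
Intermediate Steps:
K(y) = -5*y
n(s, D) = -1 (n(s, D) = 1 - 2 = -1)
n(-39, K(2)) - 1*1461 = -1 - 1*1461 = -1 - 1461 = -1462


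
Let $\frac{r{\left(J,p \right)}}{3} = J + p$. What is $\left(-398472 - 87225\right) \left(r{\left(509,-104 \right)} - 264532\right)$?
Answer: $127892276949$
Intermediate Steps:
$r{\left(J,p \right)} = 3 J + 3 p$ ($r{\left(J,p \right)} = 3 \left(J + p\right) = 3 J + 3 p$)
$\left(-398472 - 87225\right) \left(r{\left(509,-104 \right)} - 264532\right) = \left(-398472 - 87225\right) \left(\left(3 \cdot 509 + 3 \left(-104\right)\right) - 264532\right) = - 485697 \left(\left(1527 - 312\right) - 264532\right) = - 485697 \left(1215 - 264532\right) = \left(-485697\right) \left(-263317\right) = 127892276949$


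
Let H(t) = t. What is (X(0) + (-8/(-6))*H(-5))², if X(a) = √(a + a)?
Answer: 400/9 ≈ 44.444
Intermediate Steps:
X(a) = √2*√a (X(a) = √(2*a) = √2*√a)
(X(0) + (-8/(-6))*H(-5))² = (√2*√0 - 8/(-6)*(-5))² = (√2*0 - 8*(-⅙)*(-5))² = (0 + (4/3)*(-5))² = (0 - 20/3)² = (-20/3)² = 400/9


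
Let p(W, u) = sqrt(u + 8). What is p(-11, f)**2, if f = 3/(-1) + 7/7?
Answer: 6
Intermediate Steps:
f = -2 (f = 3*(-1) + 7*(1/7) = -3 + 1 = -2)
p(W, u) = sqrt(8 + u)
p(-11, f)**2 = (sqrt(8 - 2))**2 = (sqrt(6))**2 = 6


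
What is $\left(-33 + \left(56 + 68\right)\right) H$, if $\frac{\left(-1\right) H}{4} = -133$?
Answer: $48412$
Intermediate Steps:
$H = 532$ ($H = \left(-4\right) \left(-133\right) = 532$)
$\left(-33 + \left(56 + 68\right)\right) H = \left(-33 + \left(56 + 68\right)\right) 532 = \left(-33 + 124\right) 532 = 91 \cdot 532 = 48412$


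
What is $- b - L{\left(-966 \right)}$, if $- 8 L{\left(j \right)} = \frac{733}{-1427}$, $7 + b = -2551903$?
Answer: $\frac{29132603827}{11416} \approx 2.5519 \cdot 10^{6}$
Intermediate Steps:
$b = -2551910$ ($b = -7 - 2551903 = -2551910$)
$L{\left(j \right)} = \frac{733}{11416}$ ($L{\left(j \right)} = - \frac{733 \frac{1}{-1427}}{8} = - \frac{733 \left(- \frac{1}{1427}\right)}{8} = \left(- \frac{1}{8}\right) \left(- \frac{733}{1427}\right) = \frac{733}{11416}$)
$- b - L{\left(-966 \right)} = \left(-1\right) \left(-2551910\right) - \frac{733}{11416} = 2551910 - \frac{733}{11416} = \frac{29132603827}{11416}$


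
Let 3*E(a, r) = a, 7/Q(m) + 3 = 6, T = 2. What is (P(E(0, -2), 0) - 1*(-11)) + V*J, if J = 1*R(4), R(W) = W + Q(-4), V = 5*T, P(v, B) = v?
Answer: 223/3 ≈ 74.333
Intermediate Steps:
Q(m) = 7/3 (Q(m) = 7/(-3 + 6) = 7/3)
E(a, r) = a/3
V = 10 (V = 5*2 = 10)
R(W) = 7/3 + W (R(W) = W + 7/3 = 7/3 + W)
J = 19/3 (J = 1*(7/3 + 4) = 1*(19/3) = 19/3 ≈ 6.3333)
(P(E(0, -2), 0) - 1*(-11)) + V*J = ((⅓)*0 - 1*(-11)) + 10*(19/3) = (0 + 11) + 190/3 = 11 + 190/3 = 223/3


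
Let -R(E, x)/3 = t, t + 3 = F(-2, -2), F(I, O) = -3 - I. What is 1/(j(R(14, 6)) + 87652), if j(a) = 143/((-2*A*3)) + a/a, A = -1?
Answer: 6/526061 ≈ 1.1406e-5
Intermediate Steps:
t = -4 (t = -3 + (-3 - 1*(-2)) = -3 + (-3 + 2) = -3 - 1 = -4)
R(E, x) = 12 (R(E, x) = -3*(-4) = 12)
j(a) = 149/6 (j(a) = 143/((-2*(-1)*3)) + a/a = 143/((2*3)) + 1 = 143/6 + 1 = 149/6)
1/(j(R(14, 6)) + 87652) = 1/(149/6 + 87652) = 1/(526061/6) = 6/526061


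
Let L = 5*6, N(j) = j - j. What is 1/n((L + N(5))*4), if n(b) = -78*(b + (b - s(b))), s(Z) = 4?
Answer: -1/18408 ≈ -5.4324e-5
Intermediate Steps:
N(j) = 0
L = 30
n(b) = 312 - 156*b (n(b) = -78*(b + (b - 1*4)) = -78*(b + (b - 4)) = -78*(b + (-4 + b)) = -78*(-4 + 2*b) = 312 - 156*b)
1/n((L + N(5))*4) = 1/(312 - 156*(30 + 0)*4) = 1/(312 - 4680*4) = 1/(312 - 156*120) = 1/(312 - 18720) = 1/(-18408) = -1/18408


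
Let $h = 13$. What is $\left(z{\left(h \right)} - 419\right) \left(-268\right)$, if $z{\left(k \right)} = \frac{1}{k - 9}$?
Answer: $112225$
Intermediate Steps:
$z{\left(k \right)} = \frac{1}{-9 + k}$
$\left(z{\left(h \right)} - 419\right) \left(-268\right) = \left(\frac{1}{-9 + 13} - 419\right) \left(-268\right) = \left(\frac{1}{4} - 419\right) \left(-268\right) = \left(- \frac{1675}{4}\right) \left(-268\right) = 112225$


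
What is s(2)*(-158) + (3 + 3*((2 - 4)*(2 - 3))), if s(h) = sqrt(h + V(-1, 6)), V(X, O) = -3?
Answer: 9 - 158*I ≈ 9.0 - 158.0*I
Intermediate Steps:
s(h) = sqrt(-3 + h) (s(h) = sqrt(h - 3) = sqrt(-3 + h))
s(2)*(-158) + (3 + 3*((2 - 4)*(2 - 3))) = sqrt(-3 + 2)*(-158) + (3 + 3*((2 - 4)*(2 - 3))) = sqrt(-1)*(-158) + (3 + 3*(-2*(-1))) = I*(-158) + (3 + 3*2) = -158*I + (3 + 6) = -158*I + 9 = 9 - 158*I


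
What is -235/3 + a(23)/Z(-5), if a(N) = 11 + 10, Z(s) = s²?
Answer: -5812/75 ≈ -77.493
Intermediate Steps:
a(N) = 21
-235/3 + a(23)/Z(-5) = -235/3 + 21/((-5)²) = -235*⅓ + 21/25 = -235/3 + 21*(1/25) = -235/3 + 21/25 = -5812/75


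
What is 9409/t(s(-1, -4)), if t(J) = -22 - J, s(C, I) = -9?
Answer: -9409/13 ≈ -723.77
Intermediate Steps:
9409/t(s(-1, -4)) = 9409/(-22 - 1*(-9)) = 9409/(-22 + 9) = 9409/(-13) = 9409*(-1/13) = -9409/13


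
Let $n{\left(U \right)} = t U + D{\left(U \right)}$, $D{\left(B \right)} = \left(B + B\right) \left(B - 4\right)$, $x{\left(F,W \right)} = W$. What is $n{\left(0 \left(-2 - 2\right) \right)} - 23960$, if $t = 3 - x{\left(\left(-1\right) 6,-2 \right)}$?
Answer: $-23960$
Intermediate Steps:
$D{\left(B \right)} = 2 B \left(-4 + B\right)$
$t = 5$ ($t = 3 - -2 = 3 + 2 = 5$)
$n{\left(U \right)} = 5 U + 2 U \left(-4 + U\right)$
$n{\left(0 \left(-2 - 2\right) \right)} - 23960 = 0 \left(-2 - 2\right) \left(-3 + 2 \cdot 0 \left(-2 - 2\right)\right) - 23960 = 0 \left(-4\right) \left(-3 + 2 \cdot 0 \left(-4\right)\right) - 23960 = 0 \left(-3 + 2 \cdot 0\right) - 23960 = 0 \left(-3 + 0\right) - 23960 = 0 \left(-3\right) - 23960 = 0 - 23960 = -23960$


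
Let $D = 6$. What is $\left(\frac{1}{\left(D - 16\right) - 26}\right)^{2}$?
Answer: $\frac{1}{1296} \approx 0.0007716$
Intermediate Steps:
$\left(\frac{1}{\left(D - 16\right) - 26}\right)^{2} = \left(\frac{1}{\left(6 - 16\right) - 26}\right)^{2} = \left(\frac{1}{-10 - 26}\right)^{2} = \left(\frac{1}{-36}\right)^{2} = \left(- \frac{1}{36}\right)^{2} = \frac{1}{1296}$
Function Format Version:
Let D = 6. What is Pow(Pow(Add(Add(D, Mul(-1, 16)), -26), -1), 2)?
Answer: Rational(1, 1296) ≈ 0.00077160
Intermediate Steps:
Pow(Pow(Add(Add(D, Mul(-1, 16)), -26), -1), 2) = Pow(Pow(Add(Add(6, Mul(-1, 16)), -26), -1), 2) = Pow(Pow(Add(Add(6, -16), -26), -1), 2) = Pow(Pow(Add(-10, -26), -1), 2) = Pow(Pow(-36, -1), 2) = Pow(Rational(-1, 36), 2) = Rational(1, 1296)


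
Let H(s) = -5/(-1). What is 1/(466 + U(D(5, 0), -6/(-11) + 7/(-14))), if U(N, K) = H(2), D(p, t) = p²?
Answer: 1/471 ≈ 0.0021231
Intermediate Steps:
H(s) = 5 (H(s) = -5*(-1) = 5)
U(N, K) = 5
1/(466 + U(D(5, 0), -6/(-11) + 7/(-14))) = 1/(466 + 5) = 1/471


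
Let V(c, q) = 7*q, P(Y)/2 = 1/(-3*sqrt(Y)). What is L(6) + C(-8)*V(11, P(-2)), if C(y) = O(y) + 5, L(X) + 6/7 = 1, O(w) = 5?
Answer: 1/7 + 70*I*sqrt(2)/3 ≈ 0.14286 + 32.998*I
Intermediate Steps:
P(Y) = -2/(3*sqrt(Y)) (P(Y) = 2/((-3*sqrt(Y))) = 2*(-1/(3*sqrt(Y))) = -2/(3*sqrt(Y)))
L(X) = 1/7 (L(X) = -6/7 + 1 = 1/7)
C(y) = 10 (C(y) = 5 + 5 = 10)
L(6) + C(-8)*V(11, P(-2)) = 1/7 + 10*(7*(-(-1)*I*sqrt(2)/3)) = 1/7 + 10*(7*(I*sqrt(2)/3)) = 1/7 + 10*(7*I*sqrt(2)/3) = 1/7 + 70*I*sqrt(2)/3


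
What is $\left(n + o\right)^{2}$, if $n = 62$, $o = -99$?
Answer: $1369$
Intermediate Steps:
$\left(n + o\right)^{2} = \left(62 - 99\right)^{2} = \left(-37\right)^{2} = 1369$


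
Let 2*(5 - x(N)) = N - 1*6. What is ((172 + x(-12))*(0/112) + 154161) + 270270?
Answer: 424431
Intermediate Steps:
x(N) = 8 - N/2 (x(N) = 5 - (N - 1*6)/2 = 5 - (N - 6)/2 = 5 - (-6 + N)/2 = 5 + (3 - N/2) = 8 - N/2)
((172 + x(-12))*(0/112) + 154161) + 270270 = ((172 + (8 - ½*(-12)))*(0/112) + 154161) + 270270 = ((172 + (8 + 6))*(0*(1/112)) + 154161) + 270270 = ((172 + 14)*0 + 154161) + 270270 = (186*0 + 154161) + 270270 = (0 + 154161) + 270270 = 154161 + 270270 = 424431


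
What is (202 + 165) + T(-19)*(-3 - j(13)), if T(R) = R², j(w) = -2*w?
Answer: 8670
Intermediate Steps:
(202 + 165) + T(-19)*(-3 - j(13)) = (202 + 165) + (-19)²*(-3 - (-2)*13) = 367 + 361*(-3 - 1*(-26)) = 367 + 361*(-3 + 26) = 367 + 361*23 = 367 + 8303 = 8670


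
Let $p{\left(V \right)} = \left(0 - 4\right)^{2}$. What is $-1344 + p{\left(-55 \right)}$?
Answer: $-1328$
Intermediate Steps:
$p{\left(V \right)} = 16$ ($p{\left(V \right)} = \left(-4\right)^{2} = 16$)
$-1344 + p{\left(-55 \right)} = -1344 + 16 = -1328$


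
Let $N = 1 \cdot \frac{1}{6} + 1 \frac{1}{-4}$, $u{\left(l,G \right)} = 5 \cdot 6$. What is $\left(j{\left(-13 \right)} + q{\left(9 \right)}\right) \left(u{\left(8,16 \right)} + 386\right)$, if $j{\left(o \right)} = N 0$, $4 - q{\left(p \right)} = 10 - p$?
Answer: $1248$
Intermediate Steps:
$q{\left(p \right)} = -6 + p$ ($q{\left(p \right)} = 4 - \left(10 - p\right) = 4 + \left(-10 + p\right) = -6 + p$)
$u{\left(l,G \right)} = 30$
$N = - \frac{1}{12}$ ($N = 1 \cdot \frac{1}{6} + 1 \left(- \frac{1}{4}\right) = \frac{1}{6} - \frac{1}{4} = - \frac{1}{12} \approx -0.083333$)
$j{\left(o \right)} = 0$ ($j{\left(o \right)} = \left(- \frac{1}{12}\right) 0 = 0$)
$\left(j{\left(-13 \right)} + q{\left(9 \right)}\right) \left(u{\left(8,16 \right)} + 386\right) = \left(0 + \left(-6 + 9\right)\right) \left(30 + 386\right) = \left(0 + 3\right) 416 = 3 \cdot 416 = 1248$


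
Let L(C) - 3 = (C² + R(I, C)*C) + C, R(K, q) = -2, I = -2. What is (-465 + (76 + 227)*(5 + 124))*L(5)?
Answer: 888306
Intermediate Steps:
L(C) = 3 + C² - C (L(C) = 3 + ((C² - 2*C) + C) = 3 + (C² - C) = 3 + C² - C)
(-465 + (76 + 227)*(5 + 124))*L(5) = (-465 + (76 + 227)*(5 + 124))*(3 + 5² - 1*5) = (-465 + 303*129)*(3 + 25 - 5) = (-465 + 39087)*23 = 38622*23 = 888306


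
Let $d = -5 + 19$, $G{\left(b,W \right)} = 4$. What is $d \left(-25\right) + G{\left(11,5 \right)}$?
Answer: $-346$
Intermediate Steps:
$d = 14$
$d \left(-25\right) + G{\left(11,5 \right)} = 14 \left(-25\right) + 4 = -350 + 4 = -346$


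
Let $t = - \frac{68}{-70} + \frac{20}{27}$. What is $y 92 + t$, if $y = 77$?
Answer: $\frac{6695998}{945} \approx 7085.7$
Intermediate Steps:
$t = \frac{1618}{945}$ ($t = \left(-68\right) \left(- \frac{1}{70}\right) + 20 \cdot \frac{1}{27} = \frac{34}{35} + \frac{20}{27} = \frac{1618}{945} \approx 1.7122$)
$y 92 + t = 77 \cdot 92 + \frac{1618}{945} = 7084 + \frac{1618}{945} = \frac{6695998}{945}$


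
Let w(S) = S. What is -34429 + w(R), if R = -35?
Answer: -34464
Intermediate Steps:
-34429 + w(R) = -34429 - 35 = -34464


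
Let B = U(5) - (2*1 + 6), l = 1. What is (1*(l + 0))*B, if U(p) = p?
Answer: -3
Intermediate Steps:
B = -3 (B = 5 - (2*1 + 6) = 5 - (2 + 6) = 5 - 1*8 = 5 - 8 = -3)
(1*(l + 0))*B = (1*(1 + 0))*(-3) = (1*1)*(-3) = 1*(-3) = -3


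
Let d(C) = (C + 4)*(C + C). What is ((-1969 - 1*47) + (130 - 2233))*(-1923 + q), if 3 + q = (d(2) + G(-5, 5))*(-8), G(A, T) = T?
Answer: 8888802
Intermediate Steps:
d(C) = 2*C*(4 + C) (d(C) = (4 + C)*(2*C) = 2*C*(4 + C))
q = -235 (q = -3 + (2*2*(4 + 2) + 5)*(-8) = -3 + (2*2*6 + 5)*(-8) = -3 + (24 + 5)*(-8) = -3 + 29*(-8) = -3 - 232 = -235)
((-1969 - 1*47) + (130 - 2233))*(-1923 + q) = ((-1969 - 1*47) + (130 - 2233))*(-1923 - 235) = ((-1969 - 47) - 2103)*(-2158) = (-2016 - 2103)*(-2158) = -4119*(-2158) = 8888802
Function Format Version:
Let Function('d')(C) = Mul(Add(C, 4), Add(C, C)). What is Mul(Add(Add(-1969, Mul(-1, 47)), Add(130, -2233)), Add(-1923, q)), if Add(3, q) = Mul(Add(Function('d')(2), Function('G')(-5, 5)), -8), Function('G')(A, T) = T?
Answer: 8888802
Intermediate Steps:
Function('d')(C) = Mul(2, C, Add(4, C)) (Function('d')(C) = Mul(Add(4, C), Mul(2, C)) = Mul(2, C, Add(4, C)))
q = -235 (q = Add(-3, Mul(Add(Mul(2, 2, Add(4, 2)), 5), -8)) = Add(-3, Mul(Add(Mul(2, 2, 6), 5), -8)) = Add(-3, Mul(Add(24, 5), -8)) = Add(-3, Mul(29, -8)) = Add(-3, -232) = -235)
Mul(Add(Add(-1969, Mul(-1, 47)), Add(130, -2233)), Add(-1923, q)) = Mul(Add(Add(-1969, Mul(-1, 47)), Add(130, -2233)), Add(-1923, -235)) = Mul(Add(Add(-1969, -47), -2103), -2158) = Mul(Add(-2016, -2103), -2158) = Mul(-4119, -2158) = 8888802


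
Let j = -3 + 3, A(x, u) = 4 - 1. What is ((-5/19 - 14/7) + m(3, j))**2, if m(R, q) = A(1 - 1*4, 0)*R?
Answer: 16384/361 ≈ 45.385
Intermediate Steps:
A(x, u) = 3
j = 0
m(R, q) = 3*R
((-5/19 - 14/7) + m(3, j))**2 = ((-5/19 - 14/7) + 3*3)**2 = ((-5*1/19 - 14*1/7) + 9)**2 = ((-5/19 - 2) + 9)**2 = (-43/19 + 9)**2 = (128/19)**2 = 16384/361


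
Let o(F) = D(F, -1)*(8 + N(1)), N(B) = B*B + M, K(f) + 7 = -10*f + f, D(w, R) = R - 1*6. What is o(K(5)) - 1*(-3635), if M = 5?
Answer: 3537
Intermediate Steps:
D(w, R) = -6 + R (D(w, R) = R - 6 = -6 + R)
K(f) = -7 - 9*f (K(f) = -7 + (-10*f + f) = -7 - 9*f)
N(B) = 5 + B² (N(B) = B*B + 5 = B² + 5 = 5 + B²)
o(F) = -98 (o(F) = (-6 - 1)*(8 + (5 + 1²)) = -7*(8 + (5 + 1)) = -7*(8 + 6) = -7*14 = -98)
o(K(5)) - 1*(-3635) = -98 - 1*(-3635) = -98 + 3635 = 3537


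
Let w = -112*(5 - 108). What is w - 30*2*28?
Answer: 9856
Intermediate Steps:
w = 11536 (w = -112*(-103) = 11536)
w - 30*2*28 = 11536 - 30*2*28 = 11536 - 60*28 = 11536 - 1680 = 9856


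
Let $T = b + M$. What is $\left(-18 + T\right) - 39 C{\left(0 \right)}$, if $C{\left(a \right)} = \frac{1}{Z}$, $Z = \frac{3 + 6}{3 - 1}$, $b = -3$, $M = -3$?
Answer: $- \frac{98}{3} \approx -32.667$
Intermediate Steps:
$Z = \frac{9}{2} \approx 4.5$
$C{\left(a \right)} = \frac{2}{9}$ ($C{\left(a \right)} = \frac{1}{\frac{9}{2}} = \frac{2}{9}$)
$T = -6$ ($T = -3 - 3 = -6$)
$\left(-18 + T\right) - 39 C{\left(0 \right)} = \left(-18 - 6\right) - \frac{26}{3} = -24 - \frac{26}{3} = - \frac{98}{3}$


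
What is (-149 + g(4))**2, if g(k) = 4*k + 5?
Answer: 16384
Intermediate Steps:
g(k) = 5 + 4*k
(-149 + g(4))**2 = (-149 + (5 + 4*4))**2 = (-149 + (5 + 16))**2 = (-149 + 21)**2 = (-128)**2 = 16384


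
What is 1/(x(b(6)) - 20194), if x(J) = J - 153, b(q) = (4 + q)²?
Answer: -1/20247 ≈ -4.9390e-5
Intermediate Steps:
x(J) = -153 + J
1/(x(b(6)) - 20194) = 1/((-153 + (4 + 6)²) - 20194) = 1/((-153 + 10²) - 20194) = 1/((-153 + 100) - 20194) = 1/(-53 - 20194) = 1/(-20247) = -1/20247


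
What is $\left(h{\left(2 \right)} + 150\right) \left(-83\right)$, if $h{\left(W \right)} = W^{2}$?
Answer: $-12782$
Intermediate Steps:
$\left(h{\left(2 \right)} + 150\right) \left(-83\right) = \left(2^{2} + 150\right) \left(-83\right) = \left(4 + 150\right) \left(-83\right) = 154 \left(-83\right) = -12782$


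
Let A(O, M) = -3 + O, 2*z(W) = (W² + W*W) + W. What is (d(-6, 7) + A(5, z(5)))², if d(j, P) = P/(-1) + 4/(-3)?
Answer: 361/9 ≈ 40.111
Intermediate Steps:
z(W) = W² + W/2 (z(W) = ((W² + W*W) + W)/2 = ((W² + W²) + W)/2 = (2*W² + W)/2 = (W + 2*W²)/2 = W² + W/2)
d(j, P) = -4/3 - P (d(j, P) = P*(-1) + 4*(-⅓) = -P - 4/3 = -4/3 - P)
(d(-6, 7) + A(5, z(5)))² = ((-4/3 - 1*7) + (-3 + 5))² = ((-4/3 - 7) + 2)² = (-25/3 + 2)² = (-19/3)² = 361/9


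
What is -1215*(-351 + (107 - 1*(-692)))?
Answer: -544320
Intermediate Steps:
-1215*(-351 + (107 - 1*(-692))) = -1215*(-351 + (107 + 692)) = -1215*(-351 + 799) = -1215*448 = -544320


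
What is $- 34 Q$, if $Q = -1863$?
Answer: $63342$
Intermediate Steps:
$- 34 Q = \left(-34\right) \left(-1863\right) = 63342$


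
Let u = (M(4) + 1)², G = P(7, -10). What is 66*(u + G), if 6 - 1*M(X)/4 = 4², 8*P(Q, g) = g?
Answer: 200607/2 ≈ 1.0030e+5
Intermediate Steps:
P(Q, g) = g/8
M(X) = -40 (M(X) = 24 - 4*4² = 24 - 4*16 = 24 - 64 = -40)
G = -5/4 (G = (⅛)*(-10) = -5/4 ≈ -1.2500)
u = 1521 (u = (-40 + 1)² = (-39)² = 1521)
66*(u + G) = 66*(1521 - 5/4) = 66*(6079/4) = 200607/2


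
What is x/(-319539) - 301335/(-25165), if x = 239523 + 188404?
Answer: 17103900322/1608239787 ≈ 10.635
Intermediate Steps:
x = 427927
x/(-319539) - 301335/(-25165) = 427927/(-319539) - 301335/(-25165) = 427927*(-1/319539) - 301335*(-1/25165) = -427927/319539 + 60267/5033 = 17103900322/1608239787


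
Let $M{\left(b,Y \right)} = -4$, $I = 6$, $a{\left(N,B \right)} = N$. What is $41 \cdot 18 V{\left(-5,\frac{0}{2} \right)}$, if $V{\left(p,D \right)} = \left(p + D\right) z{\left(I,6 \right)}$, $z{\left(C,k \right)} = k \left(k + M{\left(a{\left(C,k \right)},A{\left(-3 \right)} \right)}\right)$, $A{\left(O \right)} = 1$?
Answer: $-44280$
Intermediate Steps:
$z{\left(C,k \right)} = k \left(-4 + k\right)$ ($z{\left(C,k \right)} = k \left(k - 4\right) = k \left(-4 + k\right)$)
$V{\left(p,D \right)} = 12 D + 12 p$ ($V{\left(p,D \right)} = \left(p + D\right) 6 \left(-4 + 6\right) = \left(D + p\right) 6 \cdot 2 = \left(D + p\right) 12 = 12 D + 12 p$)
$41 \cdot 18 V{\left(-5,\frac{0}{2} \right)} = 41 \cdot 18 \left(12 \cdot \frac{0}{2} + 12 \left(-5\right)\right) = 738 \left(12 \cdot 0 \cdot \frac{1}{2} - 60\right) = 738 \left(12 \cdot 0 - 60\right) = 738 \left(0 - 60\right) = 738 \left(-60\right) = -44280$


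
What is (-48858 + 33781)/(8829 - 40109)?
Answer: 15077/31280 ≈ 0.48200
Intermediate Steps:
(-48858 + 33781)/(8829 - 40109) = -15077/(-31280) = -15077*(-1/31280) = 15077/31280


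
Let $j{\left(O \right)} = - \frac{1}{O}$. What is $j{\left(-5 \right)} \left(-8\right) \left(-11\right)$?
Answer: $\frac{88}{5} \approx 17.6$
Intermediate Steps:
$j{\left(-5 \right)} \left(-8\right) \left(-11\right) = - \frac{1}{-5} \left(-8\right) \left(-11\right) = \left(-1\right) \left(- \frac{1}{5}\right) \left(-8\right) \left(-11\right) = \frac{1}{5} \left(-8\right) \left(-11\right) = \left(- \frac{8}{5}\right) \left(-11\right) = \frac{88}{5}$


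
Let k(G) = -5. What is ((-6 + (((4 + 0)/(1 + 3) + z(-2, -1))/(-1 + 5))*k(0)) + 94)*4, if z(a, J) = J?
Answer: 352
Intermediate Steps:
((-6 + (((4 + 0)/(1 + 3) + z(-2, -1))/(-1 + 5))*k(0)) + 94)*4 = ((-6 + (((4 + 0)/(1 + 3) - 1)/(-1 + 5))*(-5)) + 94)*4 = ((-6 + ((4/4 - 1)/4)*(-5)) + 94)*4 = ((-6 + ((4*(1/4) - 1)*(1/4))*(-5)) + 94)*4 = ((-6 + ((1 - 1)*(1/4))*(-5)) + 94)*4 = ((-6 + (0*(1/4))*(-5)) + 94)*4 = ((-6 + 0*(-5)) + 94)*4 = ((-6 + 0) + 94)*4 = (-6 + 94)*4 = 88*4 = 352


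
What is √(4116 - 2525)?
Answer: √1591 ≈ 39.887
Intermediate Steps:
√(4116 - 2525) = √1591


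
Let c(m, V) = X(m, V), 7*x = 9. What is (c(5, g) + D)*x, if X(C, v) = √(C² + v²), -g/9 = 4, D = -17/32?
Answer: -153/224 + 9*√1321/7 ≈ 46.047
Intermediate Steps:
D = -17/32 (D = -17*1/32 = -17/32 ≈ -0.53125)
x = 9/7 (x = (⅐)*9 = 9/7 ≈ 1.2857)
g = -36 (g = -9*4 = -36)
c(m, V) = √(V² + m²) (c(m, V) = √(m² + V²) = √(V² + m²))
(c(5, g) + D)*x = (√((-36)² + 5²) - 17/32)*(9/7) = (√(1296 + 25) - 17/32)*(9/7) = (√1321 - 17/32)*(9/7) = (-17/32 + √1321)*(9/7) = -153/224 + 9*√1321/7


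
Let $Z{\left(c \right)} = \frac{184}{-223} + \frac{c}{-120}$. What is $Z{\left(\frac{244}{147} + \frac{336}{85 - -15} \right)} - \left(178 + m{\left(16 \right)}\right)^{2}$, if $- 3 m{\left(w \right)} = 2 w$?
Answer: $- \frac{344216620738}{12292875} \approx -28001.0$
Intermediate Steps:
$m{\left(w \right)} = - \frac{2 w}{3}$
$Z{\left(c \right)} = - \frac{184}{223} - \frac{c}{120}$ ($Z{\left(c \right)} = 184 \left(- \frac{1}{223}\right) + c \left(- \frac{1}{120}\right) = - \frac{184}{223} - \frac{c}{120}$)
$Z{\left(\frac{244}{147} + \frac{336}{85 - -15} \right)} - \left(178 + m{\left(16 \right)}\right)^{2} = \left(- \frac{184}{223} - \frac{\frac{244}{147} + \frac{336}{85 - -15}}{120}\right) - \left(178 - \frac{32}{3}\right)^{2} = \left(- \frac{184}{223} - \frac{244 \cdot \frac{1}{147} + \frac{336}{85 + 15}}{120}\right) - \left(178 - \frac{32}{3}\right)^{2} = \left(- \frac{184}{223} - \frac{\frac{244}{147} + \frac{336}{100}}{120}\right) - \left(\frac{502}{3}\right)^{2} = \left(- \frac{184}{223} - \frac{\frac{244}{147} + 336 \cdot \frac{1}{100}}{120}\right) - \frac{252004}{9} = \left(- \frac{184}{223} - \frac{\frac{244}{147} + \frac{84}{25}}{120}\right) - \frac{252004}{9} = \left(- \frac{184}{223} - \frac{2306}{55125}\right) - \frac{252004}{9} = - \frac{10657238}{12292875} - \frac{252004}{9} = - \frac{344216620738}{12292875}$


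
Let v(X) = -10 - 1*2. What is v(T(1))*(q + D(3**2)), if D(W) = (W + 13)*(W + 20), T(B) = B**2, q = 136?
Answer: -9288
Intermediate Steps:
v(X) = -12 (v(X) = -10 - 2 = -12)
D(W) = (13 + W)*(20 + W)
v(T(1))*(q + D(3**2)) = -12*(136 + (260 + (3**2)**2 + 33*3**2)) = -12*(136 + (260 + 9**2 + 33*9)) = -12*(136 + (260 + 81 + 297)) = -12*(136 + 638) = -12*774 = -9288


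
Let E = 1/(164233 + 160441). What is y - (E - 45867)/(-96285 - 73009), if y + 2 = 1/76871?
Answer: -9595178712148543/4225242200551876 ≈ -2.2709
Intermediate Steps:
E = 1/324674 ≈ 3.0800e-6
y = -153741/76871 (y = -2 + 1/76871 = -153741/76871 ≈ -2.0000)
y - (E - 45867)/(-96285 - 73009) = -153741/76871 - (1/324674 - 45867)/(-96285 - 73009) = -153741/76871 - (-14891822357)/(324674*(-169294)) = -153741/76871 - (-14891822357)*(-1)/(324674*169294) = -153741/76871 - 1*14891822357/54965360156 = -153741/76871 - 14891822357/54965360156 = -9595178712148543/4225242200551876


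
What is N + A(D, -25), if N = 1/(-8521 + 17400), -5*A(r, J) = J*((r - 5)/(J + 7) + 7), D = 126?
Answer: 221993/159822 ≈ 1.3890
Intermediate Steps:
A(r, J) = -J*(7 + (-5 + r)/(7 + J))/5 (A(r, J) = -J*((r - 5)/(J + 7) + 7)/5 = -J*((-5 + r)/(7 + J) + 7)/5 = -J*(7 + (-5 + r)/(7 + J))/5)
N = 1/8879 ≈ 0.00011263
N + A(D, -25) = 1/8879 - 1*(-25)*(44 + 126 + 7*(-25))/(35 + 5*(-25)) = 1/8879 - 1*(-25)*(44 + 126 - 175)/(35 - 125) = 1/8879 - 1*(-25)*(-5)/(-90) = 1/8879 - 1*(-25)*(-1/90)*(-5) = 1/8879 + 25/18 = 221993/159822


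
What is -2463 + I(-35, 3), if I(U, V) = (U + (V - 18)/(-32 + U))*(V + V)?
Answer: -179001/67 ≈ -2671.7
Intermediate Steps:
I(U, V) = 2*V*(U + (-18 + V)/(-32 + U)) (I(U, V) = (U + (-18 + V)/(-32 + U))*(2*V) = 2*V*(U + (-18 + V)/(-32 + U)))
-2463 + I(-35, 3) = -2463 + 2*3*(-18 + 3 + (-35)² - 32*(-35))/(-32 - 35) = -2463 + 2*3*(-18 + 3 + 1225 + 1120)/(-67) = -2463 + 2*3*(-1/67)*2330 = -2463 - 13980/67 = -179001/67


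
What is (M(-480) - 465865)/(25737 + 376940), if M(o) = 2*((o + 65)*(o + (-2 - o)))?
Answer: -464205/402677 ≈ -1.1528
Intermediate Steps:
M(o) = -260 - 4*o (M(o) = 2*((65 + o)*(-2)) = 2*(-130 - 2*o) = -260 - 4*o)
(M(-480) - 465865)/(25737 + 376940) = ((-260 - 4*(-480)) - 465865)/(25737 + 376940) = ((-260 + 1920) - 465865)/402677 = (1660 - 465865)*(1/402677) = -464205*1/402677 = -464205/402677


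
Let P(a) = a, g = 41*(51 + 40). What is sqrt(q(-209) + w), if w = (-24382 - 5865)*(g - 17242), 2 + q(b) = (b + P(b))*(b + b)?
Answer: 11*sqrt(3378859) ≈ 20220.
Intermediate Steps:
g = 3731 (g = 41*91 = 3731)
q(b) = -2 + 4*b**2 (q(b) = -2 + (b + b)*(b + b) = -2 + (2*b)*(2*b) = -2 + 4*b**2)
w = 408667217 (w = (-24382 - 5865)*(3731 - 17242) = -30247*(-13511) = 408667217)
sqrt(q(-209) + w) = sqrt((-2 + 4*(-209)**2) + 408667217) = sqrt((-2 + 4*43681) + 408667217) = sqrt((-2 + 174724) + 408667217) = sqrt(174722 + 408667217) = sqrt(408841939) = 11*sqrt(3378859)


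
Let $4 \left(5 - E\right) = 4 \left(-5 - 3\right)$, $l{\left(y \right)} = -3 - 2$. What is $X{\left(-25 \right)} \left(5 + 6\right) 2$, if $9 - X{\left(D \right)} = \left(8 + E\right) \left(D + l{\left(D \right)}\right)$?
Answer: $14058$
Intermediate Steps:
$l{\left(y \right)} = -5$
$E = 13$ ($E = 5 - \frac{4 \left(-5 - 3\right)}{4} = 5 - \frac{4 \left(-8\right)}{4} = 5 - -8 = 5 + 8 = 13$)
$X{\left(D \right)} = 114 - 21 D$ ($X{\left(D \right)} = 9 - \left(8 + 13\right) \left(D - 5\right) = 9 - 21 \left(-5 + D\right) = 9 - \left(-105 + 21 D\right) = 114 - 21 D$)
$X{\left(-25 \right)} \left(5 + 6\right) 2 = \left(114 - -525\right) \left(5 + 6\right) 2 = \left(114 + 525\right) 11 \cdot 2 = 639 \cdot 22 = 14058$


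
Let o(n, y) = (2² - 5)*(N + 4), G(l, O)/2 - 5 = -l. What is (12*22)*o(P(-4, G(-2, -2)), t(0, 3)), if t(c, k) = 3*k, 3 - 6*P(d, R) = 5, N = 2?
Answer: -1584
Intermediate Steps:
G(l, O) = 10 - 2*l (G(l, O) = 10 + 2*(-l) = 10 - 2*l)
P(d, R) = -⅓ (P(d, R) = ½ - ⅙*5 = ½ - ⅚ = -⅓)
o(n, y) = -6 (o(n, y) = (2² - 5)*(2 + 4) = (4 - 5)*6 = -1*6 = -6)
(12*22)*o(P(-4, G(-2, -2)), t(0, 3)) = (12*22)*(-6) = 264*(-6) = -1584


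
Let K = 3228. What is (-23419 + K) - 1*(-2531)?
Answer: -17660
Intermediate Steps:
(-23419 + K) - 1*(-2531) = (-23419 + 3228) - 1*(-2531) = -20191 + 2531 = -17660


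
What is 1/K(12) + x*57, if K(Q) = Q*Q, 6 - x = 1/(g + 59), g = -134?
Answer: 1233961/3600 ≈ 342.77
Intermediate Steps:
x = 451/75 (x = 6 - 1/(-134 + 59) = 6 - 1/(-75) = 6 - 1*(-1/75) = 6 + 1/75 = 451/75 ≈ 6.0133)
K(Q) = Q**2
1/K(12) + x*57 = 1/(12**2) + (451/75)*57 = 1/144 + 8569/25 = 1233961/3600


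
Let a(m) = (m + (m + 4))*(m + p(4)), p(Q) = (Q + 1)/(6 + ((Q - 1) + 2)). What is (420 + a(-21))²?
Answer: 174451264/121 ≈ 1.4417e+6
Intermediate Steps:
p(Q) = (1 + Q)/(7 + Q) (p(Q) = (1 + Q)/(6 + ((-1 + Q) + 2)) = (1 + Q)/(6 + (1 + Q)) = (1 + Q)/(7 + Q))
a(m) = (4 + 2*m)*(5/11 + m) (a(m) = (m + (m + 4))*(m + (1 + 4)/(7 + 4)) = (m + (4 + m))*(m + 5/11) = (4 + 2*m)*(m + (1/11)*5) = (4 + 2*m)*(m + 5/11) = (4 + 2*m)*(5/11 + m))
(420 + a(-21))² = (420 + (20/11 + 2*(-21)² + (54/11)*(-21)))² = (420 + (20/11 + 2*441 - 1134/11))² = (420 + (20/11 + 882 - 1134/11))² = (420 + 8588/11)² = (13208/11)² = 174451264/121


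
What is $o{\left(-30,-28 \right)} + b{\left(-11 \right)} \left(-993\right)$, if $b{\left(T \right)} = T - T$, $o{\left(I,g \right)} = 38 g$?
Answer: $-1064$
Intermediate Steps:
$b{\left(T \right)} = 0$
$o{\left(-30,-28 \right)} + b{\left(-11 \right)} \left(-993\right) = 38 \left(-28\right) + 0 \left(-993\right) = -1064 + 0 = -1064$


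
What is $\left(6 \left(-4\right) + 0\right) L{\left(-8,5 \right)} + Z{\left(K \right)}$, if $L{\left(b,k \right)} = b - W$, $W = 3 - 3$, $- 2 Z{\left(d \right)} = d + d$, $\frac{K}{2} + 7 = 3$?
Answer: $200$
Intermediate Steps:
$K = -8$ ($K = -14 + 2 \cdot 3 = -14 + 6 = -8$)
$Z{\left(d \right)} = - d$ ($Z{\left(d \right)} = - \frac{d + d}{2} = - \frac{2 d}{2} = - d$)
$W = 0$
$L{\left(b,k \right)} = b$ ($L{\left(b,k \right)} = b - 0 = b + 0 = b$)
$\left(6 \left(-4\right) + 0\right) L{\left(-8,5 \right)} + Z{\left(K \right)} = \left(6 \left(-4\right) + 0\right) \left(-8\right) - -8 = \left(-24 + 0\right) \left(-8\right) + 8 = \left(-24\right) \left(-8\right) + 8 = 192 + 8 = 200$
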